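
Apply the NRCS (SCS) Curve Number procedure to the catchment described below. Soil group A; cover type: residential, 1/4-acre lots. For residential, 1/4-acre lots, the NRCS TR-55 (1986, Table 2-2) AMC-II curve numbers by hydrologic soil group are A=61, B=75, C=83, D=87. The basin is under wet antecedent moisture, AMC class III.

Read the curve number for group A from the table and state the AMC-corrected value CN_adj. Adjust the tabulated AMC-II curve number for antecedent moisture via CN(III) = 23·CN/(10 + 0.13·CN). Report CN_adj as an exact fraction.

NRCS table: residential, 1/4-acre lots, soil group A → CN(II) = 61
Adjust CN=61 to AMC III: 23·61/(10 + 0.13·61) → 1403 ÷ (1793/100) = 140300/1793 ≈ 78.249

CN_adj = 140300/1793 ≈ 78.249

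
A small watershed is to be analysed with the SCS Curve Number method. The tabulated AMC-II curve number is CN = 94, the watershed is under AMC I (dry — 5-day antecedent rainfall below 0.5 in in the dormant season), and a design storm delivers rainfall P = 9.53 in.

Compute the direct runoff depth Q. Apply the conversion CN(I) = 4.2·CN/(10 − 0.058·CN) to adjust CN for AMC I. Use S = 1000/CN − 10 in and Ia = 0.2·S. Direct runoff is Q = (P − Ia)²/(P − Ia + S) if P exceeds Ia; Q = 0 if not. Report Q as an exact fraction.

Q = 92134710369/11631367300 in ≈ 7.921 in

CN(I) from CN(II)=94: (4.2·94)/(10 − 0.058·94) = 32900/379 ≈ 86.807
Retention S: 1000/CN − 10 with CN=86.807 → S = 500/329 ≈ 1.520 in
Ia = 0.2S: 0.2·1.520 = 0.304 in (exactly 100/329)
Since P=9.530 > Ia=0.304: effective rainfall P−Ia = 303537/32900 in
Runoff Q = (P−Ia)²/(P−Ia+S) = (9.226)²/(9.226+1.520) = 92134710369/11631367300 ≈ 7.921 in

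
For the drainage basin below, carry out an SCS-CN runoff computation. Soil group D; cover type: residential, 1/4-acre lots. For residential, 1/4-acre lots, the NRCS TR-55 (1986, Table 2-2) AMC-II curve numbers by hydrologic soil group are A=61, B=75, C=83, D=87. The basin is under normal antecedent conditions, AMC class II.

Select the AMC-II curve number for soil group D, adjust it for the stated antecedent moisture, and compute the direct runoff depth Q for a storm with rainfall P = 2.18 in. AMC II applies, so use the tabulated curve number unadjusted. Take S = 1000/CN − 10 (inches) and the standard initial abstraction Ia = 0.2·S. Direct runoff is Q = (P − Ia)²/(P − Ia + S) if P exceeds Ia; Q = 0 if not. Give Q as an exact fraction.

NRCS table: residential, 1/4-acre lots, soil group D → CN(II) = 87
Average conditions: CN = 87 (no AMC adjustment).
Max retention: S = 1000/87 − 10 = 130/87 in (≈ 1.494 in)
Ia = 0.2S: 0.2·1.494 = 0.299 in (exactly 26/87)
Excess rainfall: 2.180 − 0.299 = 1.881 in; P > Ia so Q > 0
Q: (8183/4350)² ÷ (14683/4350) = 66961489/63871050 in (≈ 1.048 in)

Q = 66961489/63871050 in ≈ 1.048 in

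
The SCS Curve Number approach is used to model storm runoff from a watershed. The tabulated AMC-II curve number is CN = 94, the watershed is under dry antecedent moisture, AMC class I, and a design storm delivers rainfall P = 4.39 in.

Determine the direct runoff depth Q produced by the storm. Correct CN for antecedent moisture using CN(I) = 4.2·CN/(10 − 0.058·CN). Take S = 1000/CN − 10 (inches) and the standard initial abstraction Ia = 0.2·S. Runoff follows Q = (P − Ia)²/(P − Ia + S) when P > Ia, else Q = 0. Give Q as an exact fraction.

Q = 18071693761/6067779900 in ≈ 2.978 in

Dry (AMC I): CN(I) = 4.2·94/(10 − 0.058·94) = (1974/5)/(1137/250) = 32900/379 ≈ 86.807
S = 1000/(32900/379) − 10 = 500/329 in ≈ 1.520 in
Initial abstraction Ia = S/5 = (500/329)/5 = 100/329 ≈ 0.304 in
P − Ia = 4.390 − 0.304 = 134431/32900 ≈ 4.086 in (> 0, runoff occurs)
Runoff Q = (P−Ia)²/(P−Ia+S) = (4.086)²/(4.086+1.520) = 18071693761/6067779900 ≈ 2.978 in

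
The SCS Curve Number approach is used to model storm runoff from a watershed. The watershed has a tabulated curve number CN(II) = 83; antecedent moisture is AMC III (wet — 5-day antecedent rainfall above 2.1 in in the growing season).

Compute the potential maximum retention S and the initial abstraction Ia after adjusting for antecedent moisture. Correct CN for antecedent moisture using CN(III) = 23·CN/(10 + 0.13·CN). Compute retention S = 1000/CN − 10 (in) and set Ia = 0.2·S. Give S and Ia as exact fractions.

Adjust CN=83 to AMC III: 23·83/(10 + 0.13·83) → 1909 ÷ (2079/100) = 190900/2079 ≈ 91.823
Retention S: 1000/CN − 10 with CN=91.823 → S = 1700/1909 ≈ 0.891 in
Ia = 0.2·(1700/1909) = 340/1909 in ≈ 0.178 in

S = 1700/1909 in ≈ 0.891 in; Ia = 340/1909 in ≈ 0.178 in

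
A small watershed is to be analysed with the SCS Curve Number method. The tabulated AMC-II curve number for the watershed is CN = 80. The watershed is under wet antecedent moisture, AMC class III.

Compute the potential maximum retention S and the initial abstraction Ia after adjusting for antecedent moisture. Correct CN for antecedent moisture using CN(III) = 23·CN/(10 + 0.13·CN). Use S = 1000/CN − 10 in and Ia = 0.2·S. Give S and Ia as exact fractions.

Wet (AMC III): CN(III) = 23·80/(10 + 0.13·80) = 1840/(102/5) = 4600/51 ≈ 90.196
S = 1000/(4600/51) − 10 = 25/23 in ≈ 1.087 in
Ia = 0.2·(25/23) = 5/23 in ≈ 0.217 in

S = 25/23 in ≈ 1.087 in; Ia = 5/23 in ≈ 0.217 in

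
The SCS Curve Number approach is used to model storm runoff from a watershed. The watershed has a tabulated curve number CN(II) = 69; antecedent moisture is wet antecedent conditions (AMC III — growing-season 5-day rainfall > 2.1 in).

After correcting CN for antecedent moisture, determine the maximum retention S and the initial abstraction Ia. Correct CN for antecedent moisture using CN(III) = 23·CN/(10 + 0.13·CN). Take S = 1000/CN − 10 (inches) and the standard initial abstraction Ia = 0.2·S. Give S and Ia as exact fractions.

S = 3100/1587 in ≈ 1.953 in; Ia = 620/1587 in ≈ 0.391 in

Wet (AMC III): CN(III) = 23·69/(10 + 0.13·69) = 1587/(1897/100) = 158700/1897 ≈ 83.658
S = 1000/(158700/1897) − 10 = 3100/1587 in ≈ 1.953 in
Ia = 0.2S: 0.2·1.953 = 0.391 in (exactly 620/1587)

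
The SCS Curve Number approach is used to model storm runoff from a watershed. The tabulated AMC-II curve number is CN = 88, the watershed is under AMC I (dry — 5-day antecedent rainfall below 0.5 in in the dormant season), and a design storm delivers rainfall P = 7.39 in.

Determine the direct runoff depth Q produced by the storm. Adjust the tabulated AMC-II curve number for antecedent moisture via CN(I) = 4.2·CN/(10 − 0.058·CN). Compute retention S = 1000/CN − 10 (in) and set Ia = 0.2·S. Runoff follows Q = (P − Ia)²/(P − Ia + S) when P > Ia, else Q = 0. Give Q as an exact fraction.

CN(I) from CN(II)=88: (4.2·88)/(10 − 0.058·88) = 3850/51 ≈ 75.490
Max retention: S = 1000/(3850/51) − 10 = 250/77 in (≈ 3.247 in)
Ia = 0.2·(250/77) = 50/77 in ≈ 0.649 in
Excess rainfall: 7.390 − 0.649 = 6.741 in; P > Ia so Q > 0
Q: (51903/7700)² ÷ (76903/7700) = 2693921409/592153100 in (≈ 4.549 in)

Q = 2693921409/592153100 in ≈ 4.549 in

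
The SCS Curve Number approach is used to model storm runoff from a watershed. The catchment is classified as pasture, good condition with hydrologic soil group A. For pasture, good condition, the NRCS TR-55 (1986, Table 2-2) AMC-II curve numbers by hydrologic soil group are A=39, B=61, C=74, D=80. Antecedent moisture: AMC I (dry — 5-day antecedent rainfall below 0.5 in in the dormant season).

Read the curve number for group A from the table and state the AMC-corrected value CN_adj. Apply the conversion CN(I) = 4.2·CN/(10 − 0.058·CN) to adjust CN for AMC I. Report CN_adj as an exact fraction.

CN_adj = 81900/3869 ≈ 21.168

NRCS table: pasture, good condition, soil group A → CN(II) = 39
Adjust CN=39 to AMC I: 4.2·39/(10 − 0.058·39) → (819/5) ÷ (3869/500) = 81900/3869 ≈ 21.168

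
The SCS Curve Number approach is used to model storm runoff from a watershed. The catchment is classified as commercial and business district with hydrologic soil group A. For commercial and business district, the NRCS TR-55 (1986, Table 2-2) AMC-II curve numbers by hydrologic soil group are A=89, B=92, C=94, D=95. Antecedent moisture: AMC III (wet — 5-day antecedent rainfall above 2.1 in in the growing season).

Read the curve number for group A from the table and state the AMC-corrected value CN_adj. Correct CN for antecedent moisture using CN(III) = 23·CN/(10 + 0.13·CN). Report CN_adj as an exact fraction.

CN_adj = 204700/2157 ≈ 94.900

NRCS table: commercial and business district, soil group A → CN(II) = 89
Adjust CN=89 to AMC III: 23·89/(10 + 0.13·89) → 2047 ÷ (2157/100) = 204700/2157 ≈ 94.900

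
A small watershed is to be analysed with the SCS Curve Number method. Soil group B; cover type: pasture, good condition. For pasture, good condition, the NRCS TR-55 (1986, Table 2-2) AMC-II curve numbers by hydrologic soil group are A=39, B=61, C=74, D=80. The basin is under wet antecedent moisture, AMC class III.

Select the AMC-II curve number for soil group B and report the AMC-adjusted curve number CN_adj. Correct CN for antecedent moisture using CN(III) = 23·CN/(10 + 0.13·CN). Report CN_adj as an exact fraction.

CN_adj = 140300/1793 ≈ 78.249

NRCS table: pasture, good condition, soil group B → CN(II) = 61
Wet (AMC III): CN(III) = 23·61/(10 + 0.13·61) = 1403/(1793/100) = 140300/1793 ≈ 78.249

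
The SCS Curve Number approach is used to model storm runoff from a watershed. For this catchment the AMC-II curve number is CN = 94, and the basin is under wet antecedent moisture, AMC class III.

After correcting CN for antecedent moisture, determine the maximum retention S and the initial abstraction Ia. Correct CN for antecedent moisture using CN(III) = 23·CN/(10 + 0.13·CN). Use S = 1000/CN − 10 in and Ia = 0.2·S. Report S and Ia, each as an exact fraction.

Wet (AMC III): CN(III) = 23·94/(10 + 0.13·94) = 2162/(1111/50) = 108100/1111 ≈ 97.300
Max retention: S = 1000/(108100/1111) − 10 = 300/1081 in (≈ 0.278 in)
Initial abstraction Ia = S/5 = (300/1081)/5 = 60/1081 ≈ 0.056 in

S = 300/1081 in ≈ 0.278 in; Ia = 60/1081 in ≈ 0.056 in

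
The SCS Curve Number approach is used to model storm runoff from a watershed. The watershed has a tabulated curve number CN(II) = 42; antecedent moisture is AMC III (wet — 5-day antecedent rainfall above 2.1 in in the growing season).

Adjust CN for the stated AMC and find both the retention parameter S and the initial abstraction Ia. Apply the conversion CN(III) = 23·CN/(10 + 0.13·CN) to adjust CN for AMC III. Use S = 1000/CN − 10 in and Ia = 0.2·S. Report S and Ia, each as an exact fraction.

S = 2900/483 in ≈ 6.004 in; Ia = 580/483 in ≈ 1.201 in

CN(III) from CN(II)=42: (23·42)/(10 + 0.13·42) = 48300/773 ≈ 62.484
S = 1000/(48300/773) − 10 = 2900/483 in ≈ 6.004 in
Ia = 0.2·(2900/483) = 580/483 in ≈ 1.201 in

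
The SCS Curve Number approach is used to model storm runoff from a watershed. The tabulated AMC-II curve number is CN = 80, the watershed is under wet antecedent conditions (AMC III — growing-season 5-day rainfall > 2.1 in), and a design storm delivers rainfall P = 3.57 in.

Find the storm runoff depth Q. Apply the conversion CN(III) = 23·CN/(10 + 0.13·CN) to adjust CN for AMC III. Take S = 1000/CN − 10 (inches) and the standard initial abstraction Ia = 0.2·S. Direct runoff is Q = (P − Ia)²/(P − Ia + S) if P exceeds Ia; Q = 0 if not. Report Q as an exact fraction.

Q = 59459521/23485300 in ≈ 2.532 in

Wet (AMC III): CN(III) = 23·80/(10 + 0.13·80) = 1840/(102/5) = 4600/51 ≈ 90.196
Retention S: 1000/CN − 10 with CN=90.196 → S = 25/23 ≈ 1.087 in
Ia = 0.2S: 0.2·1.087 = 0.217 in (exactly 5/23)
Since P=3.570 > Ia=0.217: effective rainfall P−Ia = 7711/2300 in
Q = (7711/2300)²/((7711/2300) + 25/23) = (59459521/5290000)/(10211/2300) = 59459521/23485300 in ≈ 2.532 in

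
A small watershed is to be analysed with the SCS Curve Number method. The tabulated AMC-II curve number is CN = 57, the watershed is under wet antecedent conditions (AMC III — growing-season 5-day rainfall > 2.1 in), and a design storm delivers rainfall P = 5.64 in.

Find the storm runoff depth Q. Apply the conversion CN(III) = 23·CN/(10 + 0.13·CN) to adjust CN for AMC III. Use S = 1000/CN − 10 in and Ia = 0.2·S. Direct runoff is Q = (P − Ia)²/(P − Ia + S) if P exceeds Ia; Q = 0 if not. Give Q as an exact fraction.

Q = 26683549201/8877141525 in ≈ 3.006 in

CN(III) from CN(II)=57: (23·57)/(10 + 0.13·57) = 131100/1741 ≈ 75.302
Retention S: 1000/CN − 10 with CN=75.302 → S = 4300/1311 ≈ 3.280 in
Ia = 0.2·(4300/1311) = 860/1311 in ≈ 0.656 in
P − Ia = 5.640 − 0.656 = 163351/32775 ≈ 4.984 in (> 0, runoff occurs)
Q: (163351/32775)² ÷ (270851/32775) = 26683549201/8877141525 in (≈ 3.006 in)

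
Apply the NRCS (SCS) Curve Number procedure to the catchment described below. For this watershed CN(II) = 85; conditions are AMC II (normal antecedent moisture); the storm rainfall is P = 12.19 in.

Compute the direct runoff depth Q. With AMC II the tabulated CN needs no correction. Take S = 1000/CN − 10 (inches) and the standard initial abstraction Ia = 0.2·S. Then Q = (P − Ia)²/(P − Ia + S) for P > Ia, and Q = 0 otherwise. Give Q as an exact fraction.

Average conditions: CN = 85 (no AMC adjustment).
Max retention: S = 1000/85 − 10 = 30/17 in (≈ 1.765 in)
Ia = 0.2S: 0.2·1.765 = 0.353 in (exactly 6/17)
Since P=12.190 > Ia=0.353: effective rainfall P−Ia = 20123/1700 in
Q: (20123/1700)² ÷ (23123/1700) = 404935129/39309100 in (≈ 10.301 in)

Q = 404935129/39309100 in ≈ 10.301 in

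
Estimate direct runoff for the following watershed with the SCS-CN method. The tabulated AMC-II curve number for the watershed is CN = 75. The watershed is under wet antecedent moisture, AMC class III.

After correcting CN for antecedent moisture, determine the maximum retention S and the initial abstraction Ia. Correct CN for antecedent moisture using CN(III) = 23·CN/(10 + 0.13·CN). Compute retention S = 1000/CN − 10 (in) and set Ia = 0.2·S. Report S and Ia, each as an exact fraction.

Wet (AMC III): CN(III) = 23·75/(10 + 0.13·75) = 1725/(79/4) = 6900/79 ≈ 87.342
Max retention: S = 1000/(6900/79) − 10 = 100/69 in (≈ 1.449 in)
Ia = 0.2·(100/69) = 20/69 in ≈ 0.290 in

S = 100/69 in ≈ 1.449 in; Ia = 20/69 in ≈ 0.290 in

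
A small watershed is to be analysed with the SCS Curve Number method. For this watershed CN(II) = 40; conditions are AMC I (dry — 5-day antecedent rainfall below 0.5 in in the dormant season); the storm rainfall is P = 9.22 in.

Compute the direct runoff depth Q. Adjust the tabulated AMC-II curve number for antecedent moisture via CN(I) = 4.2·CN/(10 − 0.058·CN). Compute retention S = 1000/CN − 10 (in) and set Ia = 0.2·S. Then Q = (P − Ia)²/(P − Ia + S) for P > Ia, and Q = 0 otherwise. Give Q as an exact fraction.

Q = 528529/4629450 in ≈ 0.114 in

Dry (AMC I): CN(I) = 4.2·40/(10 − 0.058·40) = 168/(192/25) = 175/8 ≈ 21.875
S = 1000/(175/8) − 10 = 250/7 in ≈ 35.714 in
Ia = 0.2·(250/7) = 50/7 in ≈ 7.143 in
Since P=9.220 > Ia=7.143: effective rainfall P−Ia = 727/350 in
Q = (727/350)²/((727/350) + 250/7) = (528529/122500)/(13227/350) = 528529/4629450 in ≈ 0.114 in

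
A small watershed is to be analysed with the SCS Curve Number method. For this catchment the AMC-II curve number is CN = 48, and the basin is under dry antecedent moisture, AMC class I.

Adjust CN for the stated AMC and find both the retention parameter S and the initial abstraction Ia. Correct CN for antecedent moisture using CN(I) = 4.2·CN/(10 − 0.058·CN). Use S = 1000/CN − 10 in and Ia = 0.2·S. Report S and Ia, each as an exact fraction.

Dry (AMC I): CN(I) = 4.2·48/(10 − 0.058·48) = (1008/5)/(902/125) = 12600/451 ≈ 27.938
Max retention: S = 1000/(12600/451) − 10 = 1625/63 in (≈ 25.794 in)
Initial abstraction Ia = S/5 = (1625/63)/5 = 325/63 ≈ 5.159 in

S = 1625/63 in ≈ 25.794 in; Ia = 325/63 in ≈ 5.159 in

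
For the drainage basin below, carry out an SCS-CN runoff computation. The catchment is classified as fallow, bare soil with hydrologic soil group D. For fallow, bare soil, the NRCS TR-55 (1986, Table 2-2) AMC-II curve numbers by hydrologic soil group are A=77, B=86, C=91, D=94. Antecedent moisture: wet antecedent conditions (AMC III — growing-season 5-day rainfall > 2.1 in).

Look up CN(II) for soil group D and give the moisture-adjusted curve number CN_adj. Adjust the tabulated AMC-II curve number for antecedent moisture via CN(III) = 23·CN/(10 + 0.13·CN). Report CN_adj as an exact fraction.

CN_adj = 108100/1111 ≈ 97.300

NRCS table: fallow, bare soil, soil group D → CN(II) = 94
CN(III) from CN(II)=94: (23·94)/(10 + 0.13·94) = 108100/1111 ≈ 97.300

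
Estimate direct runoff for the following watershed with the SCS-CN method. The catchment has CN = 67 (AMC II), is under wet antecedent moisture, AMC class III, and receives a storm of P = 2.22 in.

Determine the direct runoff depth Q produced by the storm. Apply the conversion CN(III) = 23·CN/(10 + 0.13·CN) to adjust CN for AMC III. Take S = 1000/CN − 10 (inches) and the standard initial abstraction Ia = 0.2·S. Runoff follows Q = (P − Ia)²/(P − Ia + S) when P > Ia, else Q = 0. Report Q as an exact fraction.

Wet (AMC III): CN(III) = 23·67/(10 + 0.13·67) = 1541/(1871/100) = 154100/1871 ≈ 82.362
Max retention: S = 1000/(154100/1871) − 10 = 3300/1541 in (≈ 2.141 in)
Ia = 0.2S: 0.2·2.141 = 0.428 in (exactly 660/1541)
Since P=2.220 > Ia=0.428: effective rainfall P−Ia = 138051/77050 in
Runoff Q = (P−Ia)²/(P−Ia+S) = (1.792)²/(1.792+2.141) = 6352692867/7783359850 ≈ 0.816 in

Q = 6352692867/7783359850 in ≈ 0.816 in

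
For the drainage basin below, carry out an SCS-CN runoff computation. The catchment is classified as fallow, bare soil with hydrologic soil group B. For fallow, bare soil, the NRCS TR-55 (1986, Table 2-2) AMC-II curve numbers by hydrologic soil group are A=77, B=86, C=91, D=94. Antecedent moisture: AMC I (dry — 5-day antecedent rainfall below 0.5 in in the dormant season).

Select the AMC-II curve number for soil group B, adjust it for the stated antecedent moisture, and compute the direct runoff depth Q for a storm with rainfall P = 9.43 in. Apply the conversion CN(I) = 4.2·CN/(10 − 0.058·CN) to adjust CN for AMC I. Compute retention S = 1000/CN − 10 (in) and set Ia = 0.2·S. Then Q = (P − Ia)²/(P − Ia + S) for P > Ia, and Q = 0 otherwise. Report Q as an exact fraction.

NRCS table: fallow, bare soil, soil group B → CN(II) = 86
Adjust CN=86 to AMC I: 4.2·86/(10 − 0.058·86) → (1806/5) ÷ (1253/250) = 12900/179 ≈ 72.067
Max retention: S = 1000/(12900/179) − 10 = 500/129 in (≈ 3.876 in)
Ia = 0.2S: 0.2·3.876 = 0.775 in (exactly 100/129)
Excess rainfall: 9.430 − 0.775 = 8.655 in; P > Ia so Q > 0
Q = (111647/12900)²/((111647/12900) + 500/129) = (12465052609/166410000)/(161647/12900) = 12465052609/2085246300 in ≈ 5.978 in

Q = 12465052609/2085246300 in ≈ 5.978 in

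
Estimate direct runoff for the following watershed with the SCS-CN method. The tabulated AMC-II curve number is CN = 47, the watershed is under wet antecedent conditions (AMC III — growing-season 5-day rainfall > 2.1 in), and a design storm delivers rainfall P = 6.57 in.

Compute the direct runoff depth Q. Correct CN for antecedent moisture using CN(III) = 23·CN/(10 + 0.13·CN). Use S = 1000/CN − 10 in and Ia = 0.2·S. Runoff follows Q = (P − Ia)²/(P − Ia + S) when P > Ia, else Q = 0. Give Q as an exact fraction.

Q = 365078183089/122608857700 in ≈ 2.978 in

CN(III) from CN(II)=47: (23·47)/(10 + 0.13·47) = 108100/1611 ≈ 67.101
Max retention: S = 1000/(108100/1611) − 10 = 5300/1081 in (≈ 4.903 in)
Ia = 0.2·(5300/1081) = 1060/1081 in ≈ 0.981 in
Excess rainfall: 6.570 − 0.981 = 5.589 in; P > Ia so Q > 0
Runoff Q = (P−Ia)²/(P−Ia+S) = (5.589)²/(5.589+4.903) = 365078183089/122608857700 ≈ 2.978 in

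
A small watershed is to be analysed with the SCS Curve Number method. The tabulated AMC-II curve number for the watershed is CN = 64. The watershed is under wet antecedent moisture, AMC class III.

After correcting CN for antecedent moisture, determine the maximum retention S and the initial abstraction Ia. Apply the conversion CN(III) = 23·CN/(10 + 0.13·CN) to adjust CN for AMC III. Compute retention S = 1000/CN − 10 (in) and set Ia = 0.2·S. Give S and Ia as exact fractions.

Wet (AMC III): CN(III) = 23·64/(10 + 0.13·64) = 1472/(458/25) = 18400/229 ≈ 80.349
Max retention: S = 1000/(18400/229) − 10 = 225/92 in (≈ 2.446 in)
Ia = 0.2·(225/92) = 45/92 in ≈ 0.489 in

S = 225/92 in ≈ 2.446 in; Ia = 45/92 in ≈ 0.489 in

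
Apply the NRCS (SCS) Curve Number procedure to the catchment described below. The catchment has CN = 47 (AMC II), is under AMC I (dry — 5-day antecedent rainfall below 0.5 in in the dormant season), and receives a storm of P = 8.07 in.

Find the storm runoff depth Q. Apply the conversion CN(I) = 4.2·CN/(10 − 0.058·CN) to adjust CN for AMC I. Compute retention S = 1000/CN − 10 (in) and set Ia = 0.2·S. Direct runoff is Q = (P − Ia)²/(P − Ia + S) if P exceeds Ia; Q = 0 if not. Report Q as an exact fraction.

Adjust CN=47 to AMC I: 4.2·47/(10 − 0.058·47) → (987/5) ÷ (3637/500) = 98700/3637 ≈ 27.138
Retention S: 1000/CN − 10 with CN=27.138 → S = 26500/987 ≈ 26.849 in
Ia = 0.2·(26500/987) = 5300/987 in ≈ 5.370 in
Since P=8.070 > Ia=5.370: effective rainfall P−Ia = 266509/98700 in
Q: (266509/98700)² ÷ (2916509/98700) = 71027047081/287859438300 in (≈ 0.247 in)

Q = 71027047081/287859438300 in ≈ 0.247 in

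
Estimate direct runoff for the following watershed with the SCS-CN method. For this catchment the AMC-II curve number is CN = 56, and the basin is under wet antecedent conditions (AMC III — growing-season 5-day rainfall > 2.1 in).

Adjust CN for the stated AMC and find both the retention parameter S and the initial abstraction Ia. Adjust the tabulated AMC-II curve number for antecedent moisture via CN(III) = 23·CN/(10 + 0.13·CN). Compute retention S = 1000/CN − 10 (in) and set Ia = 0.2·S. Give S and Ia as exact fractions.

S = 550/161 in ≈ 3.416 in; Ia = 110/161 in ≈ 0.683 in

Adjust CN=56 to AMC III: 23·56/(10 + 0.13·56) → 1288 ÷ (432/25) = 4025/54 ≈ 74.537
Retention S: 1000/CN − 10 with CN=74.537 → S = 550/161 ≈ 3.416 in
Ia = 0.2·(550/161) = 110/161 in ≈ 0.683 in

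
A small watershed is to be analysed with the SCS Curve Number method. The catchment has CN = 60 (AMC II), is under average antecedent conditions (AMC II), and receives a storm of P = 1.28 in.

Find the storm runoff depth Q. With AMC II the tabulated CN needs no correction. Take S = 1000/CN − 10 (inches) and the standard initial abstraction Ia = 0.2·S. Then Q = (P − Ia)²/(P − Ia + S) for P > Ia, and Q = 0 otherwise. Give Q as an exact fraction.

AMC II — tabulated CN = 60 applies directly.
Retention S: 1000/CN − 10 with CN=60.000 → S = 20/3 ≈ 6.667 in
Ia = 0.2·(20/3) = 4/3 in ≈ 1.333 in
P = 1.280 ≤ Ia = 1.333 in: entire storm abstracted, Q = 0.

Q = 0 in ≈ 0.000 in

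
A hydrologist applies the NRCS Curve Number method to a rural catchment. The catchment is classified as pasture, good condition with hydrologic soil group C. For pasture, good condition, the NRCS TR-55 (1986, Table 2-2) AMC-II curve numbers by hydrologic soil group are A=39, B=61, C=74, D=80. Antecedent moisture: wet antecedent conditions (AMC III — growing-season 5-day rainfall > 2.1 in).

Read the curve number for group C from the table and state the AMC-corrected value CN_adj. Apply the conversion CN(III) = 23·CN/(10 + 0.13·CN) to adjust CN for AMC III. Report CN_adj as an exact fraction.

NRCS table: pasture, good condition, soil group C → CN(II) = 74
CN(III) from CN(II)=74: (23·74)/(10 + 0.13·74) = 85100/981 ≈ 86.748

CN_adj = 85100/981 ≈ 86.748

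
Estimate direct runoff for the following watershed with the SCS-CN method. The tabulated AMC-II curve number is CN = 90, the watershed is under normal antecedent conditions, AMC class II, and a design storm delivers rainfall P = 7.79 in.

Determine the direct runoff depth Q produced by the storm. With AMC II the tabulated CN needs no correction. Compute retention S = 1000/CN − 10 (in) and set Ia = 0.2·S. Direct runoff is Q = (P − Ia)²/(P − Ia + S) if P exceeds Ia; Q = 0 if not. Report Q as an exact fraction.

Average conditions: CN = 90 (no AMC adjustment).
Retention S: 1000/CN − 10 with CN=90.000 → S = 10/9 ≈ 1.111 in
Initial abstraction Ia = S/5 = (10/9)/5 = 2/9 ≈ 0.222 in
P − Ia = 7.790 − 0.222 = 6811/900 ≈ 7.568 in (> 0, runoff occurs)
Runoff Q = (P−Ia)²/(P−Ia+S) = (7.568)²/(7.568+1.111) = 46389721/7029900 ≈ 6.599 in

Q = 46389721/7029900 in ≈ 6.599 in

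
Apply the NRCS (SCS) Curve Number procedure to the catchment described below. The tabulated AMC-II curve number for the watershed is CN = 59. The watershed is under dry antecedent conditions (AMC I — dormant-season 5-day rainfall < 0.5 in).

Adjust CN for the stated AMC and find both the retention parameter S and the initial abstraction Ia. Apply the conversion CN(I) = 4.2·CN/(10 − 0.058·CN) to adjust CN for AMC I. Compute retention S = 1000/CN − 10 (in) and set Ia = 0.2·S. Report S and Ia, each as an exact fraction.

Adjust CN=59 to AMC I: 4.2·59/(10 − 0.058·59) → (1239/5) ÷ (3289/500) = 123900/3289 ≈ 37.671
Retention S: 1000/CN − 10 with CN=37.671 → S = 20500/1239 ≈ 16.546 in
Ia = 0.2S: 0.2·16.546 = 3.309 in (exactly 4100/1239)

S = 20500/1239 in ≈ 16.546 in; Ia = 4100/1239 in ≈ 3.309 in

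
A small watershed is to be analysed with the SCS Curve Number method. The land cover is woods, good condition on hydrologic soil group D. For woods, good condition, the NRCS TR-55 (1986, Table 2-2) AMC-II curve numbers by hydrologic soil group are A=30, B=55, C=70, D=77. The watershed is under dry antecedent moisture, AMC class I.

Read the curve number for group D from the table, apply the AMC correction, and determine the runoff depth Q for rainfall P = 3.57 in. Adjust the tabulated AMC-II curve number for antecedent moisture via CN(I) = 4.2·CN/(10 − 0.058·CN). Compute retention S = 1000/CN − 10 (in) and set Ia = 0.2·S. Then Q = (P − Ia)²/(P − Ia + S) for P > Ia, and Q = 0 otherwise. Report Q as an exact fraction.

Q = 120595758361/242108397300 in ≈ 0.498 in

NRCS table: woods, good condition, soil group D → CN(II) = 77
Adjust CN=77 to AMC I: 4.2·77/(10 − 0.058·77) → (1617/5) ÷ (2767/500) = 161700/2767 ≈ 58.439
S = 1000/(161700/2767) − 10 = 11500/1617 in ≈ 7.112 in
Initial abstraction Ia = S/5 = (11500/1617)/5 = 2300/1617 ≈ 1.422 in
P − Ia = 3.570 − 1.422 = 347269/161700 ≈ 2.148 in (> 0, runoff occurs)
Q = (347269/161700)²/((347269/161700) + 11500/1617) = (120595758361/26146890000)/(1497269/161700) = 120595758361/242108397300 in ≈ 0.498 in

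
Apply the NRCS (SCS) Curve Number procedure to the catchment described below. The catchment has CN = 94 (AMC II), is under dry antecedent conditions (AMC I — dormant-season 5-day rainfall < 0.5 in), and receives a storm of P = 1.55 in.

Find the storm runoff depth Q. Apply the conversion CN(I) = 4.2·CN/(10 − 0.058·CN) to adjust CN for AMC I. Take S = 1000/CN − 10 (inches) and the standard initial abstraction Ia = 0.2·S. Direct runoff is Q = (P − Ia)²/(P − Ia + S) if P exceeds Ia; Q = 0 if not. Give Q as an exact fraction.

Q = 67223601/119749420 in ≈ 0.561 in

Adjust CN=94 to AMC I: 4.2·94/(10 − 0.058·94) → (1974/5) ÷ (1137/250) = 32900/379 ≈ 86.807
Retention S: 1000/CN − 10 with CN=86.807 → S = 500/329 ≈ 1.520 in
Ia = 0.2·(500/329) = 100/329 in ≈ 0.304 in
P − Ia = 1.550 − 0.304 = 8199/6580 ≈ 1.246 in (> 0, runoff occurs)
Runoff Q = (P−Ia)²/(P−Ia+S) = (1.246)²/(1.246+1.520) = 67223601/119749420 ≈ 0.561 in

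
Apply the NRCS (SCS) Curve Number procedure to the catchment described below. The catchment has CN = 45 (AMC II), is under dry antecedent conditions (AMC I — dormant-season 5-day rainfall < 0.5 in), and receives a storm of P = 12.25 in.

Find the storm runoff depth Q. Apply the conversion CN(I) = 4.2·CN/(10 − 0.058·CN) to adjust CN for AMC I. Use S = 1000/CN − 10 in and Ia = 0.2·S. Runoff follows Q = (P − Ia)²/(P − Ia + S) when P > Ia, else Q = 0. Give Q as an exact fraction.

Adjust CN=45 to AMC I: 4.2·45/(10 − 0.058·45) → 189 ÷ (739/100) = 18900/739 ≈ 25.575
Retention S: 1000/CN − 10 with CN=25.575 → S = 5500/189 ≈ 29.101 in
Ia = 0.2S: 0.2·29.101 = 5.820 in (exactly 1100/189)
Since P=12.250 > Ia=5.820: effective rainfall P−Ia = 4861/756 in
Runoff Q = (P−Ia)²/(P−Ia+S) = (6.430)²/(6.430+29.101) = 23629321/20306916 ≈ 1.164 in

Q = 23629321/20306916 in ≈ 1.164 in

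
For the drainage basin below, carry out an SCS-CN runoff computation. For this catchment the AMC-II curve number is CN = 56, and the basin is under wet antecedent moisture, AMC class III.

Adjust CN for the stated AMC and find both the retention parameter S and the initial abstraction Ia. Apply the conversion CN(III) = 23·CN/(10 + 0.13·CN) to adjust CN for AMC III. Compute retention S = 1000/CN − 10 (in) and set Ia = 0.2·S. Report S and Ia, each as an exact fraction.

CN(III) from CN(II)=56: (23·56)/(10 + 0.13·56) = 4025/54 ≈ 74.537
Retention S: 1000/CN − 10 with CN=74.537 → S = 550/161 ≈ 3.416 in
Ia = 0.2·(550/161) = 110/161 in ≈ 0.683 in

S = 550/161 in ≈ 3.416 in; Ia = 110/161 in ≈ 0.683 in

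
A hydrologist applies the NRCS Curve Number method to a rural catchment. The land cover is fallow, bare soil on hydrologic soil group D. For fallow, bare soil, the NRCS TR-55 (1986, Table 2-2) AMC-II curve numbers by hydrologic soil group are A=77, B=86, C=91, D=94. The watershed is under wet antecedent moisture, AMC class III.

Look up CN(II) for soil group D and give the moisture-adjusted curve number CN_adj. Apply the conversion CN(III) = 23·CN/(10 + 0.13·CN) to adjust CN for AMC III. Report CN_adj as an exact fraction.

CN_adj = 108100/1111 ≈ 97.300

NRCS table: fallow, bare soil, soil group D → CN(II) = 94
Adjust CN=94 to AMC III: 23·94/(10 + 0.13·94) → 2162 ÷ (1111/50) = 108100/1111 ≈ 97.300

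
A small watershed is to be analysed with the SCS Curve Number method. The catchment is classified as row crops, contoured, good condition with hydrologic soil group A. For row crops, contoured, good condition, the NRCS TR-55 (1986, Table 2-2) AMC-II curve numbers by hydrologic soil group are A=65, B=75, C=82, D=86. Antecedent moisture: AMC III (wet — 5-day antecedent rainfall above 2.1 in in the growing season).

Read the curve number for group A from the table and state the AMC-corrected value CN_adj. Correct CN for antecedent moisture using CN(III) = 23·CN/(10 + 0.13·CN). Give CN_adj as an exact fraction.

NRCS table: row crops, contoured, good condition, soil group A → CN(II) = 65
Wet (AMC III): CN(III) = 23·65/(10 + 0.13·65) = 1495/(369/20) = 29900/369 ≈ 81.030

CN_adj = 29900/369 ≈ 81.030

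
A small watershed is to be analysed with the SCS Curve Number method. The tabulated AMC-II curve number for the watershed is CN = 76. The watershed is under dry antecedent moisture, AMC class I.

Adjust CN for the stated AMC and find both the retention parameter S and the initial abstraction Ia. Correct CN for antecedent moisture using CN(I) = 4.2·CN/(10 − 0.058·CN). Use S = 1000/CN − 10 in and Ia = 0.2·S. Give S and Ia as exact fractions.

S = 1000/133 in ≈ 7.519 in; Ia = 200/133 in ≈ 1.504 in

Dry (AMC I): CN(I) = 4.2·76/(10 − 0.058·76) = (1596/5)/(699/125) = 13300/233 ≈ 57.082
Max retention: S = 1000/(13300/233) − 10 = 1000/133 in (≈ 7.519 in)
Ia = 0.2·(1000/133) = 200/133 in ≈ 1.504 in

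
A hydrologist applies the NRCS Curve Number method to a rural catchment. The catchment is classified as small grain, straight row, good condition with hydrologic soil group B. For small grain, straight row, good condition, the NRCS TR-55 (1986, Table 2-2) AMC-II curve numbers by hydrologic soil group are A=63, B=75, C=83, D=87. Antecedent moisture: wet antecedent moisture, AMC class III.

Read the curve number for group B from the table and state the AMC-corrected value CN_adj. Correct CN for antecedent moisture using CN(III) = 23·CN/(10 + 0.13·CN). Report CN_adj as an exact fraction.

CN_adj = 6900/79 ≈ 87.342

NRCS table: small grain, straight row, good condition, soil group B → CN(II) = 75
CN(III) from CN(II)=75: (23·75)/(10 + 0.13·75) = 6900/79 ≈ 87.342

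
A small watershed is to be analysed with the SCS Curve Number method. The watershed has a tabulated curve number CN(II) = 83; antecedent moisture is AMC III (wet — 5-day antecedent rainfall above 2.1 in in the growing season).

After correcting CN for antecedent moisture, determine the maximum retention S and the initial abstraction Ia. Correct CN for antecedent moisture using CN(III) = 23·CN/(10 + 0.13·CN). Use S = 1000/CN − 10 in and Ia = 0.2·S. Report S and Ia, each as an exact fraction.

S = 1700/1909 in ≈ 0.891 in; Ia = 340/1909 in ≈ 0.178 in

CN(III) from CN(II)=83: (23·83)/(10 + 0.13·83) = 190900/2079 ≈ 91.823
Retention S: 1000/CN − 10 with CN=91.823 → S = 1700/1909 ≈ 0.891 in
Ia = 0.2·(1700/1909) = 340/1909 in ≈ 0.178 in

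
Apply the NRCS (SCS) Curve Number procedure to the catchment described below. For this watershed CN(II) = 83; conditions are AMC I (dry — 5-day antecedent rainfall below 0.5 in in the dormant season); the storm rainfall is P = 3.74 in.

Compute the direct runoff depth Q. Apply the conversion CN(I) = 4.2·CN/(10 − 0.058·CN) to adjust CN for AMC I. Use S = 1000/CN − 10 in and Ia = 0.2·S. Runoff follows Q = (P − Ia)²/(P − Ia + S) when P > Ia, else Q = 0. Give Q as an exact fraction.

CN(I) from CN(II)=83: (4.2·83)/(10 − 0.058·83) = 174300/2593 ≈ 67.219
Max retention: S = 1000/(174300/2593) − 10 = 8500/1743 in (≈ 4.877 in)
Ia = 0.2·(8500/1743) = 1700/1743 in ≈ 0.975 in
Since P=3.740 > Ia=0.975: effective rainfall P−Ia = 240941/87150 in
Runoff Q = (P−Ia)²/(P−Ia+S) = (2.765)²/(2.765+4.877) = 3414856793/3413926950 ≈ 1.000 in

Q = 3414856793/3413926950 in ≈ 1.000 in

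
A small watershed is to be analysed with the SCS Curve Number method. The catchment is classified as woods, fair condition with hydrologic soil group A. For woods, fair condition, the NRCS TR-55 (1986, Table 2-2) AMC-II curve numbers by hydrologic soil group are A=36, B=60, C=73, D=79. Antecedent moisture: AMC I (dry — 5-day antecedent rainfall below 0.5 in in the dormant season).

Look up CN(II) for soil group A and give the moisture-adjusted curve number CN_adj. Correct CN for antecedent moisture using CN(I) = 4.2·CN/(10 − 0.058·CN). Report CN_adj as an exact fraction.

CN_adj = 18900/989 ≈ 19.110

NRCS table: woods, fair condition, soil group A → CN(II) = 36
CN(I) from CN(II)=36: (4.2·36)/(10 − 0.058·36) = 18900/989 ≈ 19.110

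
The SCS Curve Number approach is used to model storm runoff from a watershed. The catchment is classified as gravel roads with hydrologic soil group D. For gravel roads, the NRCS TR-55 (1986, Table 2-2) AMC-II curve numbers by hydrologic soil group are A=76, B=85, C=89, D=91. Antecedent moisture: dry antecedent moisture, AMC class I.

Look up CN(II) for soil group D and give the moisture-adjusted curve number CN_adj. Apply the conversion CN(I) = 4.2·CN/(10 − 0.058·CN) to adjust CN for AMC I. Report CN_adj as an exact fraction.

CN_adj = 63700/787 ≈ 80.940

NRCS table: gravel roads, soil group D → CN(II) = 91
Dry (AMC I): CN(I) = 4.2·91/(10 − 0.058·91) = (1911/5)/(2361/500) = 63700/787 ≈ 80.940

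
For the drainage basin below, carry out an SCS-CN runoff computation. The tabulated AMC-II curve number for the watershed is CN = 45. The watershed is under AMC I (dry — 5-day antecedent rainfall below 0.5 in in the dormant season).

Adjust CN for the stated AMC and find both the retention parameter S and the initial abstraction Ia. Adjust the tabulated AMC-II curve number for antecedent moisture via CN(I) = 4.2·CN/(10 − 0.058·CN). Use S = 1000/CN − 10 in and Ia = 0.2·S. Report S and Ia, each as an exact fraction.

S = 5500/189 in ≈ 29.101 in; Ia = 1100/189 in ≈ 5.820 in

CN(I) from CN(II)=45: (4.2·45)/(10 − 0.058·45) = 18900/739 ≈ 25.575
Max retention: S = 1000/(18900/739) − 10 = 5500/189 in (≈ 29.101 in)
Ia = 0.2·(5500/189) = 1100/189 in ≈ 5.820 in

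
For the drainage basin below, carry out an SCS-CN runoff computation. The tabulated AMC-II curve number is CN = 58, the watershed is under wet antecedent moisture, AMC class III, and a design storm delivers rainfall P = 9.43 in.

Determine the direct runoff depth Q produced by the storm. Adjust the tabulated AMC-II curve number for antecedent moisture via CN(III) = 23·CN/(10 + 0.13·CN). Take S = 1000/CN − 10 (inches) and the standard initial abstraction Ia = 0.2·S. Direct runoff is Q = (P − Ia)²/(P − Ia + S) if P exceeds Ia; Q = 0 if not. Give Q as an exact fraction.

Q = 344546694361/53158632700 in ≈ 6.481 in

Adjust CN=58 to AMC III: 23·58/(10 + 0.13·58) → 1334 ÷ (877/50) = 66700/877 ≈ 76.055
Max retention: S = 1000/(66700/877) − 10 = 2100/667 in (≈ 3.148 in)
Ia = 0.2S: 0.2·3.148 = 0.630 in (exactly 420/667)
P − Ia = 9.430 − 0.630 = 586981/66700 ≈ 8.800 in (> 0, runoff occurs)
Q: (586981/66700)² ÷ (796981/66700) = 344546694361/53158632700 in (≈ 6.481 in)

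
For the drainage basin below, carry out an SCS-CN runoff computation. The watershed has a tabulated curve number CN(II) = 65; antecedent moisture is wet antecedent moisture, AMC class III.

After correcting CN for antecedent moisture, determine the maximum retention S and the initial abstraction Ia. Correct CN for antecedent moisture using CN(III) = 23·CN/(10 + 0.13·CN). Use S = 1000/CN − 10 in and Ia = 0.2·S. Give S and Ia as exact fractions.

CN(III) from CN(II)=65: (23·65)/(10 + 0.13·65) = 29900/369 ≈ 81.030
Retention S: 1000/CN − 10 with CN=81.030 → S = 700/299 ≈ 2.341 in
Ia = 0.2S: 0.2·2.341 = 0.468 in (exactly 140/299)

S = 700/299 in ≈ 2.341 in; Ia = 140/299 in ≈ 0.468 in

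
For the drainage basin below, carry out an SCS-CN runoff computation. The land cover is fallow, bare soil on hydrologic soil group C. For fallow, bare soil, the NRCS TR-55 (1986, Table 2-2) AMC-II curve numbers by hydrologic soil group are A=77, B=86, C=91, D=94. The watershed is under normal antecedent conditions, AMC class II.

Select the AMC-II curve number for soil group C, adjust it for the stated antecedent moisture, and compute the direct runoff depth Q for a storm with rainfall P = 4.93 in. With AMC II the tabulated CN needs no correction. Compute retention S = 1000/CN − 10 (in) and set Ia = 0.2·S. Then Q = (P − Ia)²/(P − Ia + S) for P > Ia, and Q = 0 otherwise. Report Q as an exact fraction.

Q = 1854421969/473773300 in ≈ 3.914 in

NRCS table: fallow, bare soil, soil group C → CN(II) = 91
CN(II) = 91; AMC II needs no correction.
Retention S: 1000/CN − 10 with CN=91.000 → S = 90/91 ≈ 0.989 in
Ia = 0.2S: 0.2·0.989 = 0.198 in (exactly 18/91)
Since P=4.930 > Ia=0.198: effective rainfall P−Ia = 43063/9100 in
Q: (43063/9100)² ÷ (52063/9100) = 1854421969/473773300 in (≈ 3.914 in)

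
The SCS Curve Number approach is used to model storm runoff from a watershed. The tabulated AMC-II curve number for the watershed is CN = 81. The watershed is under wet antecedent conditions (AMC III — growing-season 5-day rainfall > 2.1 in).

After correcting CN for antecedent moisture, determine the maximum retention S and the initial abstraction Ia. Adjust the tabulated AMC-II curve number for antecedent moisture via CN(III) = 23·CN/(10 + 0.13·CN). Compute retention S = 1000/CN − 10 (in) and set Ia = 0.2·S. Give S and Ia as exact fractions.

Adjust CN=81 to AMC III: 23·81/(10 + 0.13·81) → 1863 ÷ (2053/100) = 186300/2053 ≈ 90.745
S = 1000/(186300/2053) − 10 = 1900/1863 in ≈ 1.020 in
Ia = 0.2S: 0.2·1.020 = 0.204 in (exactly 380/1863)

S = 1900/1863 in ≈ 1.020 in; Ia = 380/1863 in ≈ 0.204 in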